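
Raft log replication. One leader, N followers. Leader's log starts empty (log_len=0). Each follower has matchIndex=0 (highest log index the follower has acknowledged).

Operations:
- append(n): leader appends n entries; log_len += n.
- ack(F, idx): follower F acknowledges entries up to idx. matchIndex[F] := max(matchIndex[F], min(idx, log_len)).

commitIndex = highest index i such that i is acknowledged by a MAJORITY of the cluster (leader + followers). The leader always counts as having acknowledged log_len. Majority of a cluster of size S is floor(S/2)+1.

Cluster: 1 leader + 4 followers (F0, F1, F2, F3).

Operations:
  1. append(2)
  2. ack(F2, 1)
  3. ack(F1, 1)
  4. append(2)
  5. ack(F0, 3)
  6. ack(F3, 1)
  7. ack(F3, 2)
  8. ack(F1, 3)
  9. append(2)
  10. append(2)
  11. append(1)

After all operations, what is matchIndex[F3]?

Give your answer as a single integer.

Answer: 2

Derivation:
Op 1: append 2 -> log_len=2
Op 2: F2 acks idx 1 -> match: F0=0 F1=0 F2=1 F3=0; commitIndex=0
Op 3: F1 acks idx 1 -> match: F0=0 F1=1 F2=1 F3=0; commitIndex=1
Op 4: append 2 -> log_len=4
Op 5: F0 acks idx 3 -> match: F0=3 F1=1 F2=1 F3=0; commitIndex=1
Op 6: F3 acks idx 1 -> match: F0=3 F1=1 F2=1 F3=1; commitIndex=1
Op 7: F3 acks idx 2 -> match: F0=3 F1=1 F2=1 F3=2; commitIndex=2
Op 8: F1 acks idx 3 -> match: F0=3 F1=3 F2=1 F3=2; commitIndex=3
Op 9: append 2 -> log_len=6
Op 10: append 2 -> log_len=8
Op 11: append 1 -> log_len=9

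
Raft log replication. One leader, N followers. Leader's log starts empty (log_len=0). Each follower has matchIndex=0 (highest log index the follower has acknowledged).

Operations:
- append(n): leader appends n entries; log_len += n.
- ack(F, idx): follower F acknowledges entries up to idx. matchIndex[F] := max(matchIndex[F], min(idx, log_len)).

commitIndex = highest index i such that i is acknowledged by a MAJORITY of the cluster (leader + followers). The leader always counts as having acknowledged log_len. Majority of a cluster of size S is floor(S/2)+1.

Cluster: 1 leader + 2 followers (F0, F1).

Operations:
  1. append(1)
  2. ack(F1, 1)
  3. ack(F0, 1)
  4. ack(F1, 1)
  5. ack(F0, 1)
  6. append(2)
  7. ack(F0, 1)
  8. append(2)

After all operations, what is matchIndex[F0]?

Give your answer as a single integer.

Answer: 1

Derivation:
Op 1: append 1 -> log_len=1
Op 2: F1 acks idx 1 -> match: F0=0 F1=1; commitIndex=1
Op 3: F0 acks idx 1 -> match: F0=1 F1=1; commitIndex=1
Op 4: F1 acks idx 1 -> match: F0=1 F1=1; commitIndex=1
Op 5: F0 acks idx 1 -> match: F0=1 F1=1; commitIndex=1
Op 6: append 2 -> log_len=3
Op 7: F0 acks idx 1 -> match: F0=1 F1=1; commitIndex=1
Op 8: append 2 -> log_len=5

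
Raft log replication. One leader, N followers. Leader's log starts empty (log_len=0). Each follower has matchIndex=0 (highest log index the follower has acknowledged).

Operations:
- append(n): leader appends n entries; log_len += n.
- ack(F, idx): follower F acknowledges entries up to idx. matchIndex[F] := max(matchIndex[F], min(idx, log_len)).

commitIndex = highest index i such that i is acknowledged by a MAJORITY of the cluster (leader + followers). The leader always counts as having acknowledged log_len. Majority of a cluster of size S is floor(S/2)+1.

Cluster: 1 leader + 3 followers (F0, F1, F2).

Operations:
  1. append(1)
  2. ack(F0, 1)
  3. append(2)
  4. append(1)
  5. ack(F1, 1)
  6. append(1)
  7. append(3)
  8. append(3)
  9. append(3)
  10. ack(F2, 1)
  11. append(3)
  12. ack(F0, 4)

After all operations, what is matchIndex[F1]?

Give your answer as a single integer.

Answer: 1

Derivation:
Op 1: append 1 -> log_len=1
Op 2: F0 acks idx 1 -> match: F0=1 F1=0 F2=0; commitIndex=0
Op 3: append 2 -> log_len=3
Op 4: append 1 -> log_len=4
Op 5: F1 acks idx 1 -> match: F0=1 F1=1 F2=0; commitIndex=1
Op 6: append 1 -> log_len=5
Op 7: append 3 -> log_len=8
Op 8: append 3 -> log_len=11
Op 9: append 3 -> log_len=14
Op 10: F2 acks idx 1 -> match: F0=1 F1=1 F2=1; commitIndex=1
Op 11: append 3 -> log_len=17
Op 12: F0 acks idx 4 -> match: F0=4 F1=1 F2=1; commitIndex=1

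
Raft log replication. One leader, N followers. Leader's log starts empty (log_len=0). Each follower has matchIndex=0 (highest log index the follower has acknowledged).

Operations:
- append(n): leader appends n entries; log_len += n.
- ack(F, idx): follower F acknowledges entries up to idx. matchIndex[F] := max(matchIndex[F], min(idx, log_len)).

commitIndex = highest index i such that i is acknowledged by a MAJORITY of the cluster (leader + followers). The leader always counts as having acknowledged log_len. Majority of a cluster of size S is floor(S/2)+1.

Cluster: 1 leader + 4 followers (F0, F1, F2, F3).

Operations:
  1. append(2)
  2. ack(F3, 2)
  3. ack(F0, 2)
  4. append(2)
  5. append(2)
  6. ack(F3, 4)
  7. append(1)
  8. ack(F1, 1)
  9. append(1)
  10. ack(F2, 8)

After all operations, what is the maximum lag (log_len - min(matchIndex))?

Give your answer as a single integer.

Op 1: append 2 -> log_len=2
Op 2: F3 acks idx 2 -> match: F0=0 F1=0 F2=0 F3=2; commitIndex=0
Op 3: F0 acks idx 2 -> match: F0=2 F1=0 F2=0 F3=2; commitIndex=2
Op 4: append 2 -> log_len=4
Op 5: append 2 -> log_len=6
Op 6: F3 acks idx 4 -> match: F0=2 F1=0 F2=0 F3=4; commitIndex=2
Op 7: append 1 -> log_len=7
Op 8: F1 acks idx 1 -> match: F0=2 F1=1 F2=0 F3=4; commitIndex=2
Op 9: append 1 -> log_len=8
Op 10: F2 acks idx 8 -> match: F0=2 F1=1 F2=8 F3=4; commitIndex=4

Answer: 7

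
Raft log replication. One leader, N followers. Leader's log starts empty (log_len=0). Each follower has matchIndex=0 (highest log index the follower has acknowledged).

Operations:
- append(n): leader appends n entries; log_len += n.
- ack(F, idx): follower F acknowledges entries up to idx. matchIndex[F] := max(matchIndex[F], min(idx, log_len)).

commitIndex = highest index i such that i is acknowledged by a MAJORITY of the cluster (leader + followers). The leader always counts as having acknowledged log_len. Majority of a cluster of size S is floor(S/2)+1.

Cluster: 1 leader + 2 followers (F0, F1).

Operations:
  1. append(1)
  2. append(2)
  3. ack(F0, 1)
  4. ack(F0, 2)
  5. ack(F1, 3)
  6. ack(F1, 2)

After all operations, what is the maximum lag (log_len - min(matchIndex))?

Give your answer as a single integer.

Answer: 1

Derivation:
Op 1: append 1 -> log_len=1
Op 2: append 2 -> log_len=3
Op 3: F0 acks idx 1 -> match: F0=1 F1=0; commitIndex=1
Op 4: F0 acks idx 2 -> match: F0=2 F1=0; commitIndex=2
Op 5: F1 acks idx 3 -> match: F0=2 F1=3; commitIndex=3
Op 6: F1 acks idx 2 -> match: F0=2 F1=3; commitIndex=3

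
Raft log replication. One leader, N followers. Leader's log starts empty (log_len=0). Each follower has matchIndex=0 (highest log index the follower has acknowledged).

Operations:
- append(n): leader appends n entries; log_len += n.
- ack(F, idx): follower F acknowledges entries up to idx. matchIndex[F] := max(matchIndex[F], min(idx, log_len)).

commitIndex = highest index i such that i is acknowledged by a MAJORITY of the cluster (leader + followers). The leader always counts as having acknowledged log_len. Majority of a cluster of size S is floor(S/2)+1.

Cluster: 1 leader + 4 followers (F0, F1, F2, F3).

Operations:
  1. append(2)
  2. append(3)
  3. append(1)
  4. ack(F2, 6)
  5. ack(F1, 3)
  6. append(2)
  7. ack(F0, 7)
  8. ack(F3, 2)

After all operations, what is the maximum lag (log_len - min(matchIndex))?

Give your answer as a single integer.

Answer: 6

Derivation:
Op 1: append 2 -> log_len=2
Op 2: append 3 -> log_len=5
Op 3: append 1 -> log_len=6
Op 4: F2 acks idx 6 -> match: F0=0 F1=0 F2=6 F3=0; commitIndex=0
Op 5: F1 acks idx 3 -> match: F0=0 F1=3 F2=6 F3=0; commitIndex=3
Op 6: append 2 -> log_len=8
Op 7: F0 acks idx 7 -> match: F0=7 F1=3 F2=6 F3=0; commitIndex=6
Op 8: F3 acks idx 2 -> match: F0=7 F1=3 F2=6 F3=2; commitIndex=6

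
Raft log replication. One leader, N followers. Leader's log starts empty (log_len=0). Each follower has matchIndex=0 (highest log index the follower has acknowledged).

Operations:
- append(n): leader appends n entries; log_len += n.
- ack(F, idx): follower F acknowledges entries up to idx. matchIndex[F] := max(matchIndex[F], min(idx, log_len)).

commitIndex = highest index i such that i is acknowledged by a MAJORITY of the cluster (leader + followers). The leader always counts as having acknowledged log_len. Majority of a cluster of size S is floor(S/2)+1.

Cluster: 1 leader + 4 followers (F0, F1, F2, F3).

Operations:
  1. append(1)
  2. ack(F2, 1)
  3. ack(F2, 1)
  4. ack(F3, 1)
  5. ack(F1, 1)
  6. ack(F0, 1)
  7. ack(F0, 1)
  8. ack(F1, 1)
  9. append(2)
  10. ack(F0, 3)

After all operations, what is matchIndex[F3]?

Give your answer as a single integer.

Op 1: append 1 -> log_len=1
Op 2: F2 acks idx 1 -> match: F0=0 F1=0 F2=1 F3=0; commitIndex=0
Op 3: F2 acks idx 1 -> match: F0=0 F1=0 F2=1 F3=0; commitIndex=0
Op 4: F3 acks idx 1 -> match: F0=0 F1=0 F2=1 F3=1; commitIndex=1
Op 5: F1 acks idx 1 -> match: F0=0 F1=1 F2=1 F3=1; commitIndex=1
Op 6: F0 acks idx 1 -> match: F0=1 F1=1 F2=1 F3=1; commitIndex=1
Op 7: F0 acks idx 1 -> match: F0=1 F1=1 F2=1 F3=1; commitIndex=1
Op 8: F1 acks idx 1 -> match: F0=1 F1=1 F2=1 F3=1; commitIndex=1
Op 9: append 2 -> log_len=3
Op 10: F0 acks idx 3 -> match: F0=3 F1=1 F2=1 F3=1; commitIndex=1

Answer: 1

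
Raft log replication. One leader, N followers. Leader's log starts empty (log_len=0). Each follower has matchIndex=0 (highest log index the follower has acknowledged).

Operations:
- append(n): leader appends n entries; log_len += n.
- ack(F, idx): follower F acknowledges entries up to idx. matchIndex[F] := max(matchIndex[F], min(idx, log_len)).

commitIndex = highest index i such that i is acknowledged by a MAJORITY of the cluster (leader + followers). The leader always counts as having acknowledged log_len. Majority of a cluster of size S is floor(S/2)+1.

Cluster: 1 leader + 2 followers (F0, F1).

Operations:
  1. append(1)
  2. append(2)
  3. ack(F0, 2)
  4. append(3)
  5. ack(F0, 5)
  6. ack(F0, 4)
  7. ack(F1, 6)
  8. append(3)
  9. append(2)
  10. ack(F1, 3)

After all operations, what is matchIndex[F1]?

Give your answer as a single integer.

Answer: 6

Derivation:
Op 1: append 1 -> log_len=1
Op 2: append 2 -> log_len=3
Op 3: F0 acks idx 2 -> match: F0=2 F1=0; commitIndex=2
Op 4: append 3 -> log_len=6
Op 5: F0 acks idx 5 -> match: F0=5 F1=0; commitIndex=5
Op 6: F0 acks idx 4 -> match: F0=5 F1=0; commitIndex=5
Op 7: F1 acks idx 6 -> match: F0=5 F1=6; commitIndex=6
Op 8: append 3 -> log_len=9
Op 9: append 2 -> log_len=11
Op 10: F1 acks idx 3 -> match: F0=5 F1=6; commitIndex=6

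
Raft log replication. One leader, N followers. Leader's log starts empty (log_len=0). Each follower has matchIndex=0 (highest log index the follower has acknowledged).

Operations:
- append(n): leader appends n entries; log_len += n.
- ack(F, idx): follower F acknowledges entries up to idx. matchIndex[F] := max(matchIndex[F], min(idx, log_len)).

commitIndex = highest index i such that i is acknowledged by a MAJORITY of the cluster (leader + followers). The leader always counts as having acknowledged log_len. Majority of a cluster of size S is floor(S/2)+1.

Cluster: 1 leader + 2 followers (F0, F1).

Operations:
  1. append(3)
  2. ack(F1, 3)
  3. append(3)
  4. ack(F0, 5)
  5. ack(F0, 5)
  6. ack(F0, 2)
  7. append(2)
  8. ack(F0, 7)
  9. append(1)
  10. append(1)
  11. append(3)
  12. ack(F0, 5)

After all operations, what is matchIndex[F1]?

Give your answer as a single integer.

Answer: 3

Derivation:
Op 1: append 3 -> log_len=3
Op 2: F1 acks idx 3 -> match: F0=0 F1=3; commitIndex=3
Op 3: append 3 -> log_len=6
Op 4: F0 acks idx 5 -> match: F0=5 F1=3; commitIndex=5
Op 5: F0 acks idx 5 -> match: F0=5 F1=3; commitIndex=5
Op 6: F0 acks idx 2 -> match: F0=5 F1=3; commitIndex=5
Op 7: append 2 -> log_len=8
Op 8: F0 acks idx 7 -> match: F0=7 F1=3; commitIndex=7
Op 9: append 1 -> log_len=9
Op 10: append 1 -> log_len=10
Op 11: append 3 -> log_len=13
Op 12: F0 acks idx 5 -> match: F0=7 F1=3; commitIndex=7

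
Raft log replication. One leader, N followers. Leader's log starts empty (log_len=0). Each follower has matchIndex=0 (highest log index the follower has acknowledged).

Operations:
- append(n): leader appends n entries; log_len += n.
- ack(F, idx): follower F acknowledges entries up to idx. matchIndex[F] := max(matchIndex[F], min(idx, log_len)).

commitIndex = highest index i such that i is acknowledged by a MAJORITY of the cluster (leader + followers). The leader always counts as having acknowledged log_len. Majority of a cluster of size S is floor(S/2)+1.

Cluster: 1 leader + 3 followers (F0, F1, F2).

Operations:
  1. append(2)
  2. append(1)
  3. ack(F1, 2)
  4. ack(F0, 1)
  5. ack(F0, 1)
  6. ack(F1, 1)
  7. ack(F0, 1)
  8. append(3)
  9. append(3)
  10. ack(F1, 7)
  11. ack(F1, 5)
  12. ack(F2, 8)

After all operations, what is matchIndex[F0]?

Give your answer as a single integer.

Answer: 1

Derivation:
Op 1: append 2 -> log_len=2
Op 2: append 1 -> log_len=3
Op 3: F1 acks idx 2 -> match: F0=0 F1=2 F2=0; commitIndex=0
Op 4: F0 acks idx 1 -> match: F0=1 F1=2 F2=0; commitIndex=1
Op 5: F0 acks idx 1 -> match: F0=1 F1=2 F2=0; commitIndex=1
Op 6: F1 acks idx 1 -> match: F0=1 F1=2 F2=0; commitIndex=1
Op 7: F0 acks idx 1 -> match: F0=1 F1=2 F2=0; commitIndex=1
Op 8: append 3 -> log_len=6
Op 9: append 3 -> log_len=9
Op 10: F1 acks idx 7 -> match: F0=1 F1=7 F2=0; commitIndex=1
Op 11: F1 acks idx 5 -> match: F0=1 F1=7 F2=0; commitIndex=1
Op 12: F2 acks idx 8 -> match: F0=1 F1=7 F2=8; commitIndex=7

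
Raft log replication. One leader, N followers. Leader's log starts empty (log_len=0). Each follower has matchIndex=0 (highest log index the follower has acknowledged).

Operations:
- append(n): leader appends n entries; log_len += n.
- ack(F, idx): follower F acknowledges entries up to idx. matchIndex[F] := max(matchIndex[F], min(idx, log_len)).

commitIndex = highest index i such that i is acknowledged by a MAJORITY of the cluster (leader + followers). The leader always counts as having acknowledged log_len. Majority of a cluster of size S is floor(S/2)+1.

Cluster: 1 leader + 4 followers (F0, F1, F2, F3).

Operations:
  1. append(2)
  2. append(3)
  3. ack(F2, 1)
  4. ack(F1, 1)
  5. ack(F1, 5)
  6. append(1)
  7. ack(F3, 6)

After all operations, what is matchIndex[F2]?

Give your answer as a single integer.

Op 1: append 2 -> log_len=2
Op 2: append 3 -> log_len=5
Op 3: F2 acks idx 1 -> match: F0=0 F1=0 F2=1 F3=0; commitIndex=0
Op 4: F1 acks idx 1 -> match: F0=0 F1=1 F2=1 F3=0; commitIndex=1
Op 5: F1 acks idx 5 -> match: F0=0 F1=5 F2=1 F3=0; commitIndex=1
Op 6: append 1 -> log_len=6
Op 7: F3 acks idx 6 -> match: F0=0 F1=5 F2=1 F3=6; commitIndex=5

Answer: 1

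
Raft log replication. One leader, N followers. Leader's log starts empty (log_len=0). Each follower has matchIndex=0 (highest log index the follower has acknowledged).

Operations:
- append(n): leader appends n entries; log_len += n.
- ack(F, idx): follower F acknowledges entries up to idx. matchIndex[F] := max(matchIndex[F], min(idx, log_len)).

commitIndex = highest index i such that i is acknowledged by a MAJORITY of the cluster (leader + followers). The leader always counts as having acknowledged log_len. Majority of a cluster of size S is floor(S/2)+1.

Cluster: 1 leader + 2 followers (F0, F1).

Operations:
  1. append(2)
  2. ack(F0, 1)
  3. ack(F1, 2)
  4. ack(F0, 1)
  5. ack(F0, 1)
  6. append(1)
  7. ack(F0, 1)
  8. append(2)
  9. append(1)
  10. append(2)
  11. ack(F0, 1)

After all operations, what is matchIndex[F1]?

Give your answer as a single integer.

Answer: 2

Derivation:
Op 1: append 2 -> log_len=2
Op 2: F0 acks idx 1 -> match: F0=1 F1=0; commitIndex=1
Op 3: F1 acks idx 2 -> match: F0=1 F1=2; commitIndex=2
Op 4: F0 acks idx 1 -> match: F0=1 F1=2; commitIndex=2
Op 5: F0 acks idx 1 -> match: F0=1 F1=2; commitIndex=2
Op 6: append 1 -> log_len=3
Op 7: F0 acks idx 1 -> match: F0=1 F1=2; commitIndex=2
Op 8: append 2 -> log_len=5
Op 9: append 1 -> log_len=6
Op 10: append 2 -> log_len=8
Op 11: F0 acks idx 1 -> match: F0=1 F1=2; commitIndex=2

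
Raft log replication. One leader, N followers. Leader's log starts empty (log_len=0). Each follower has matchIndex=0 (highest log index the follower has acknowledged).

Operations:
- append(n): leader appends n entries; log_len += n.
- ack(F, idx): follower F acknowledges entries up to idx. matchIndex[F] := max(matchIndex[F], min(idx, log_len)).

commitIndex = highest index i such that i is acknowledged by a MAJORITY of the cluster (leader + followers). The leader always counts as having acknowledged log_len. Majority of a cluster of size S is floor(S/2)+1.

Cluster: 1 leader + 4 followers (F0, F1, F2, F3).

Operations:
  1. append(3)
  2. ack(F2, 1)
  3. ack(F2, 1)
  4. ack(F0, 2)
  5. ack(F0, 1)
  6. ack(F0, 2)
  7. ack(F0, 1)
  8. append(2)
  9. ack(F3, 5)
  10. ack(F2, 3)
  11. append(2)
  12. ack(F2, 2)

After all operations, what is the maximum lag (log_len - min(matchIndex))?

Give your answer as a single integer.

Op 1: append 3 -> log_len=3
Op 2: F2 acks idx 1 -> match: F0=0 F1=0 F2=1 F3=0; commitIndex=0
Op 3: F2 acks idx 1 -> match: F0=0 F1=0 F2=1 F3=0; commitIndex=0
Op 4: F0 acks idx 2 -> match: F0=2 F1=0 F2=1 F3=0; commitIndex=1
Op 5: F0 acks idx 1 -> match: F0=2 F1=0 F2=1 F3=0; commitIndex=1
Op 6: F0 acks idx 2 -> match: F0=2 F1=0 F2=1 F3=0; commitIndex=1
Op 7: F0 acks idx 1 -> match: F0=2 F1=0 F2=1 F3=0; commitIndex=1
Op 8: append 2 -> log_len=5
Op 9: F3 acks idx 5 -> match: F0=2 F1=0 F2=1 F3=5; commitIndex=2
Op 10: F2 acks idx 3 -> match: F0=2 F1=0 F2=3 F3=5; commitIndex=3
Op 11: append 2 -> log_len=7
Op 12: F2 acks idx 2 -> match: F0=2 F1=0 F2=3 F3=5; commitIndex=3

Answer: 7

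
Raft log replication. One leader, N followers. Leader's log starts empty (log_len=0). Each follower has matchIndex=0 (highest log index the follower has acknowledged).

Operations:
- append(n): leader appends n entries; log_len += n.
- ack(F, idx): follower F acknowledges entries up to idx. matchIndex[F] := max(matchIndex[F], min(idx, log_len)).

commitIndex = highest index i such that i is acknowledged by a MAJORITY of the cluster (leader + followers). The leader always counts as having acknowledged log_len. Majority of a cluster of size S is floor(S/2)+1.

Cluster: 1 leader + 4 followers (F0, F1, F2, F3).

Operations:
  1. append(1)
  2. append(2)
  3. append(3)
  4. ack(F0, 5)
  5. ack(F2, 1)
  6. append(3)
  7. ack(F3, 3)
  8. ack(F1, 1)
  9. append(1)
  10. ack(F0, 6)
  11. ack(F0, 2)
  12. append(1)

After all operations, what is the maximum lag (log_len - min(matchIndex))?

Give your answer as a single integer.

Answer: 10

Derivation:
Op 1: append 1 -> log_len=1
Op 2: append 2 -> log_len=3
Op 3: append 3 -> log_len=6
Op 4: F0 acks idx 5 -> match: F0=5 F1=0 F2=0 F3=0; commitIndex=0
Op 5: F2 acks idx 1 -> match: F0=5 F1=0 F2=1 F3=0; commitIndex=1
Op 6: append 3 -> log_len=9
Op 7: F3 acks idx 3 -> match: F0=5 F1=0 F2=1 F3=3; commitIndex=3
Op 8: F1 acks idx 1 -> match: F0=5 F1=1 F2=1 F3=3; commitIndex=3
Op 9: append 1 -> log_len=10
Op 10: F0 acks idx 6 -> match: F0=6 F1=1 F2=1 F3=3; commitIndex=3
Op 11: F0 acks idx 2 -> match: F0=6 F1=1 F2=1 F3=3; commitIndex=3
Op 12: append 1 -> log_len=11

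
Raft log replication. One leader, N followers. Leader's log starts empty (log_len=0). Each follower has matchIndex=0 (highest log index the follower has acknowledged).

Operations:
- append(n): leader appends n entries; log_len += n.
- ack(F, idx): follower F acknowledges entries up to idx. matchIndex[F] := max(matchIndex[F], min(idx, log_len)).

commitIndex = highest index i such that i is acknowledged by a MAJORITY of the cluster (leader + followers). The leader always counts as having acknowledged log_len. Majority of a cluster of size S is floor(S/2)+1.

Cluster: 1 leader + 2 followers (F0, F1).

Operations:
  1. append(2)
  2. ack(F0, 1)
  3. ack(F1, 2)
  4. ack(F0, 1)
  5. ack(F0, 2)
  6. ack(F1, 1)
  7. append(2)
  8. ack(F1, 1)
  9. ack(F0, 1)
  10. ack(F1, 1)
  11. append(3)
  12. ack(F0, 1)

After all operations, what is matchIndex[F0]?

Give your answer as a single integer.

Answer: 2

Derivation:
Op 1: append 2 -> log_len=2
Op 2: F0 acks idx 1 -> match: F0=1 F1=0; commitIndex=1
Op 3: F1 acks idx 2 -> match: F0=1 F1=2; commitIndex=2
Op 4: F0 acks idx 1 -> match: F0=1 F1=2; commitIndex=2
Op 5: F0 acks idx 2 -> match: F0=2 F1=2; commitIndex=2
Op 6: F1 acks idx 1 -> match: F0=2 F1=2; commitIndex=2
Op 7: append 2 -> log_len=4
Op 8: F1 acks idx 1 -> match: F0=2 F1=2; commitIndex=2
Op 9: F0 acks idx 1 -> match: F0=2 F1=2; commitIndex=2
Op 10: F1 acks idx 1 -> match: F0=2 F1=2; commitIndex=2
Op 11: append 3 -> log_len=7
Op 12: F0 acks idx 1 -> match: F0=2 F1=2; commitIndex=2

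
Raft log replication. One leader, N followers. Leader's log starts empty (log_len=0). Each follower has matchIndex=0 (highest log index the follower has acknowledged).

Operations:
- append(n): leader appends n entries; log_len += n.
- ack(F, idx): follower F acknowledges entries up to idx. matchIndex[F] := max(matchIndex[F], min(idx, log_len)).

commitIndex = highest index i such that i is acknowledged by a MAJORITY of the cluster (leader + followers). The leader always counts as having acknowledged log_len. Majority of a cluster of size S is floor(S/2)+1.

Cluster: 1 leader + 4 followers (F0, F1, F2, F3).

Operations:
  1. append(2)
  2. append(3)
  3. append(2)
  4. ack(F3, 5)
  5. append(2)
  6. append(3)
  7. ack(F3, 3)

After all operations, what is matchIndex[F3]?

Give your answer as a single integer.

Op 1: append 2 -> log_len=2
Op 2: append 3 -> log_len=5
Op 3: append 2 -> log_len=7
Op 4: F3 acks idx 5 -> match: F0=0 F1=0 F2=0 F3=5; commitIndex=0
Op 5: append 2 -> log_len=9
Op 6: append 3 -> log_len=12
Op 7: F3 acks idx 3 -> match: F0=0 F1=0 F2=0 F3=5; commitIndex=0

Answer: 5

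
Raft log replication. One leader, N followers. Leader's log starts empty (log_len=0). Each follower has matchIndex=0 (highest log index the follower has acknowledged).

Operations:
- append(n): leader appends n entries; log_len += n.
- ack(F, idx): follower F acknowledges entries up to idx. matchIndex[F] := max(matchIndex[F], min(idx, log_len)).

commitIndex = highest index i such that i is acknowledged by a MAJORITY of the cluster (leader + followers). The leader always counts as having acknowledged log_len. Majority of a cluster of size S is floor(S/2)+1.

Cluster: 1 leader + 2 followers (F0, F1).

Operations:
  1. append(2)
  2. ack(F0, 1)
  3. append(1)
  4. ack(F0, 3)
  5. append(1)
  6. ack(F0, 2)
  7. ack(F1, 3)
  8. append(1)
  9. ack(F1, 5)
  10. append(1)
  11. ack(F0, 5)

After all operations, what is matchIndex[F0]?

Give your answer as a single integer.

Op 1: append 2 -> log_len=2
Op 2: F0 acks idx 1 -> match: F0=1 F1=0; commitIndex=1
Op 3: append 1 -> log_len=3
Op 4: F0 acks idx 3 -> match: F0=3 F1=0; commitIndex=3
Op 5: append 1 -> log_len=4
Op 6: F0 acks idx 2 -> match: F0=3 F1=0; commitIndex=3
Op 7: F1 acks idx 3 -> match: F0=3 F1=3; commitIndex=3
Op 8: append 1 -> log_len=5
Op 9: F1 acks idx 5 -> match: F0=3 F1=5; commitIndex=5
Op 10: append 1 -> log_len=6
Op 11: F0 acks idx 5 -> match: F0=5 F1=5; commitIndex=5

Answer: 5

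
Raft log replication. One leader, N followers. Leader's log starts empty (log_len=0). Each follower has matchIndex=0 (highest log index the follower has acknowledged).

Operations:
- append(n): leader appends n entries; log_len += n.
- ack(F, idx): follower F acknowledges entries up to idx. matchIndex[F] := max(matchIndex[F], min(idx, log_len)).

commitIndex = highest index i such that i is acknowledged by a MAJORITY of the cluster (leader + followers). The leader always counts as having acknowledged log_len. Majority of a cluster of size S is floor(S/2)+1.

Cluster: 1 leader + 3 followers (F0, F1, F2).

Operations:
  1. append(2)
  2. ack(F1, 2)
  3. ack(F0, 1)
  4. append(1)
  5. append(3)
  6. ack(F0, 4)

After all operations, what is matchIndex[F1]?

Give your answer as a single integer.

Answer: 2

Derivation:
Op 1: append 2 -> log_len=2
Op 2: F1 acks idx 2 -> match: F0=0 F1=2 F2=0; commitIndex=0
Op 3: F0 acks idx 1 -> match: F0=1 F1=2 F2=0; commitIndex=1
Op 4: append 1 -> log_len=3
Op 5: append 3 -> log_len=6
Op 6: F0 acks idx 4 -> match: F0=4 F1=2 F2=0; commitIndex=2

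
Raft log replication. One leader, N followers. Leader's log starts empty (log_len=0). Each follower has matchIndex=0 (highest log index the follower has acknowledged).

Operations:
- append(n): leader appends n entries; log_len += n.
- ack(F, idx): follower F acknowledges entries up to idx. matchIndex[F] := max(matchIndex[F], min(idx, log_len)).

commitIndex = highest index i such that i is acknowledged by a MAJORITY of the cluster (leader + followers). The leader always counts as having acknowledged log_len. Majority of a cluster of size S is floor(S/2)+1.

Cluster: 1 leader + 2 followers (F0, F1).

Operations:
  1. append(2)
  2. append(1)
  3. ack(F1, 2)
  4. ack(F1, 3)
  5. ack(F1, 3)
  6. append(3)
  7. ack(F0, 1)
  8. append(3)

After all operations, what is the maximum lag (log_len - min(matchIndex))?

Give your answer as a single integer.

Op 1: append 2 -> log_len=2
Op 2: append 1 -> log_len=3
Op 3: F1 acks idx 2 -> match: F0=0 F1=2; commitIndex=2
Op 4: F1 acks idx 3 -> match: F0=0 F1=3; commitIndex=3
Op 5: F1 acks idx 3 -> match: F0=0 F1=3; commitIndex=3
Op 6: append 3 -> log_len=6
Op 7: F0 acks idx 1 -> match: F0=1 F1=3; commitIndex=3
Op 8: append 3 -> log_len=9

Answer: 8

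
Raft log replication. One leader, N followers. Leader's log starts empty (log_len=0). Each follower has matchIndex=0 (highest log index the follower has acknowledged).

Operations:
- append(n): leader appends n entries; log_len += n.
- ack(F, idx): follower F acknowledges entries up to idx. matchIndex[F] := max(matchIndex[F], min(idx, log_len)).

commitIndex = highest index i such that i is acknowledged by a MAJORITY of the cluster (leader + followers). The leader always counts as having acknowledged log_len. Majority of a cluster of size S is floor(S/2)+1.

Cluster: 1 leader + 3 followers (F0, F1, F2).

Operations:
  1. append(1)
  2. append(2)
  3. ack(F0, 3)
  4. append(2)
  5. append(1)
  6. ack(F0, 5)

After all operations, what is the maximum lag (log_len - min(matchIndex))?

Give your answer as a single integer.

Op 1: append 1 -> log_len=1
Op 2: append 2 -> log_len=3
Op 3: F0 acks idx 3 -> match: F0=3 F1=0 F2=0; commitIndex=0
Op 4: append 2 -> log_len=5
Op 5: append 1 -> log_len=6
Op 6: F0 acks idx 5 -> match: F0=5 F1=0 F2=0; commitIndex=0

Answer: 6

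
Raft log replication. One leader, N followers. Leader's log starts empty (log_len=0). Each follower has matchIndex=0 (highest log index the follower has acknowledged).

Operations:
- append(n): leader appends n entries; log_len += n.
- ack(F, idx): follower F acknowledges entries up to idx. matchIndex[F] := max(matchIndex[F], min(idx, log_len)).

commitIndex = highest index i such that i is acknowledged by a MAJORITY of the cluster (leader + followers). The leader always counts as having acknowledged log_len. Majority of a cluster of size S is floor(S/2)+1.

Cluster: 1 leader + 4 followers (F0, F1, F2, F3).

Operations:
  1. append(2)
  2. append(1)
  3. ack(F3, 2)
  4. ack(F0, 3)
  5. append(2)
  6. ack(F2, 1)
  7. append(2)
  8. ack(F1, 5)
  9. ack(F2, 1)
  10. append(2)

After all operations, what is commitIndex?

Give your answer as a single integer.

Answer: 3

Derivation:
Op 1: append 2 -> log_len=2
Op 2: append 1 -> log_len=3
Op 3: F3 acks idx 2 -> match: F0=0 F1=0 F2=0 F3=2; commitIndex=0
Op 4: F0 acks idx 3 -> match: F0=3 F1=0 F2=0 F3=2; commitIndex=2
Op 5: append 2 -> log_len=5
Op 6: F2 acks idx 1 -> match: F0=3 F1=0 F2=1 F3=2; commitIndex=2
Op 7: append 2 -> log_len=7
Op 8: F1 acks idx 5 -> match: F0=3 F1=5 F2=1 F3=2; commitIndex=3
Op 9: F2 acks idx 1 -> match: F0=3 F1=5 F2=1 F3=2; commitIndex=3
Op 10: append 2 -> log_len=9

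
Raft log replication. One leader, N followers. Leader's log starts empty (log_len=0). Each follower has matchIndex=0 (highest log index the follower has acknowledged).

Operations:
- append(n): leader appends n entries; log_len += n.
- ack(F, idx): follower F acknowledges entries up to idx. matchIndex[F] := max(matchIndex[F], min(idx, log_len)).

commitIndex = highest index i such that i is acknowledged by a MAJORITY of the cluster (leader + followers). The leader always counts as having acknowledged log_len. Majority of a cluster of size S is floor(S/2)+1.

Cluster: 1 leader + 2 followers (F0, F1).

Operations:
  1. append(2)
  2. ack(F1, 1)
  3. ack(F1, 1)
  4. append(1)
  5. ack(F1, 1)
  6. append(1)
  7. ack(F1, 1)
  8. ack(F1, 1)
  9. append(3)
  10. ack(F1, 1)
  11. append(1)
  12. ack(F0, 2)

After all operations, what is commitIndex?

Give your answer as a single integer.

Answer: 2

Derivation:
Op 1: append 2 -> log_len=2
Op 2: F1 acks idx 1 -> match: F0=0 F1=1; commitIndex=1
Op 3: F1 acks idx 1 -> match: F0=0 F1=1; commitIndex=1
Op 4: append 1 -> log_len=3
Op 5: F1 acks idx 1 -> match: F0=0 F1=1; commitIndex=1
Op 6: append 1 -> log_len=4
Op 7: F1 acks idx 1 -> match: F0=0 F1=1; commitIndex=1
Op 8: F1 acks idx 1 -> match: F0=0 F1=1; commitIndex=1
Op 9: append 3 -> log_len=7
Op 10: F1 acks idx 1 -> match: F0=0 F1=1; commitIndex=1
Op 11: append 1 -> log_len=8
Op 12: F0 acks idx 2 -> match: F0=2 F1=1; commitIndex=2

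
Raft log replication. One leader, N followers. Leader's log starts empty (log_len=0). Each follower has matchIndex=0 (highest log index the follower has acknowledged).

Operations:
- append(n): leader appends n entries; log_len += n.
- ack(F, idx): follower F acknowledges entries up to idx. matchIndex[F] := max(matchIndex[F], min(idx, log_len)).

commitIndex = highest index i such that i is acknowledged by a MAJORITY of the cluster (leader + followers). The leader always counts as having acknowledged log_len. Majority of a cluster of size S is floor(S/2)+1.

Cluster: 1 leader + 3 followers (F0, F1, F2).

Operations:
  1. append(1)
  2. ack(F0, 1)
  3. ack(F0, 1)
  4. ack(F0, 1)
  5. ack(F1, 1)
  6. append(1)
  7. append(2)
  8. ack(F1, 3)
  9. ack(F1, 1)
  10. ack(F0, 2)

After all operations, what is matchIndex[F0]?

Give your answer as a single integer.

Op 1: append 1 -> log_len=1
Op 2: F0 acks idx 1 -> match: F0=1 F1=0 F2=0; commitIndex=0
Op 3: F0 acks idx 1 -> match: F0=1 F1=0 F2=0; commitIndex=0
Op 4: F0 acks idx 1 -> match: F0=1 F1=0 F2=0; commitIndex=0
Op 5: F1 acks idx 1 -> match: F0=1 F1=1 F2=0; commitIndex=1
Op 6: append 1 -> log_len=2
Op 7: append 2 -> log_len=4
Op 8: F1 acks idx 3 -> match: F0=1 F1=3 F2=0; commitIndex=1
Op 9: F1 acks idx 1 -> match: F0=1 F1=3 F2=0; commitIndex=1
Op 10: F0 acks idx 2 -> match: F0=2 F1=3 F2=0; commitIndex=2

Answer: 2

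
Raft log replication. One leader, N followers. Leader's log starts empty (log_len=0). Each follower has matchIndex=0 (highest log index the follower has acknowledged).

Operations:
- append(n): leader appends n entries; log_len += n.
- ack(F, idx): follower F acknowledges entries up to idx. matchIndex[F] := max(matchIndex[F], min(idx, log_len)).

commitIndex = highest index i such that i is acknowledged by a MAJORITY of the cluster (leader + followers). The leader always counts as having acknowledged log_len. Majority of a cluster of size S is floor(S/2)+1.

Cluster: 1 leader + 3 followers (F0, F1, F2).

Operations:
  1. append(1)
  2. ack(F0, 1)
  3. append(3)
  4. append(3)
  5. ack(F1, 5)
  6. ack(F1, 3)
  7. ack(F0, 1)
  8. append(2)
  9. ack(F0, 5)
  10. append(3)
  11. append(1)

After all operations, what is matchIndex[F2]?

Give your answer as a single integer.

Op 1: append 1 -> log_len=1
Op 2: F0 acks idx 1 -> match: F0=1 F1=0 F2=0; commitIndex=0
Op 3: append 3 -> log_len=4
Op 4: append 3 -> log_len=7
Op 5: F1 acks idx 5 -> match: F0=1 F1=5 F2=0; commitIndex=1
Op 6: F1 acks idx 3 -> match: F0=1 F1=5 F2=0; commitIndex=1
Op 7: F0 acks idx 1 -> match: F0=1 F1=5 F2=0; commitIndex=1
Op 8: append 2 -> log_len=9
Op 9: F0 acks idx 5 -> match: F0=5 F1=5 F2=0; commitIndex=5
Op 10: append 3 -> log_len=12
Op 11: append 1 -> log_len=13

Answer: 0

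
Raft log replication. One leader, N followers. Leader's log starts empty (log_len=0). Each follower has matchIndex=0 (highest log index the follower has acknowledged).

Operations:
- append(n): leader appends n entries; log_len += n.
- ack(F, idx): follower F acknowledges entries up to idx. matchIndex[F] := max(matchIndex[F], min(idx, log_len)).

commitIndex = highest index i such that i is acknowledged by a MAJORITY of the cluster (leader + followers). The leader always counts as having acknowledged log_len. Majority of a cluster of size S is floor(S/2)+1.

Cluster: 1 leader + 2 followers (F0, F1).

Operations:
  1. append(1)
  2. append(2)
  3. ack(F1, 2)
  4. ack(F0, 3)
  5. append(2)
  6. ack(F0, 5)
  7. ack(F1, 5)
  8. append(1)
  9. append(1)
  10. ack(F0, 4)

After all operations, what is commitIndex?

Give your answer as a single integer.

Answer: 5

Derivation:
Op 1: append 1 -> log_len=1
Op 2: append 2 -> log_len=3
Op 3: F1 acks idx 2 -> match: F0=0 F1=2; commitIndex=2
Op 4: F0 acks idx 3 -> match: F0=3 F1=2; commitIndex=3
Op 5: append 2 -> log_len=5
Op 6: F0 acks idx 5 -> match: F0=5 F1=2; commitIndex=5
Op 7: F1 acks idx 5 -> match: F0=5 F1=5; commitIndex=5
Op 8: append 1 -> log_len=6
Op 9: append 1 -> log_len=7
Op 10: F0 acks idx 4 -> match: F0=5 F1=5; commitIndex=5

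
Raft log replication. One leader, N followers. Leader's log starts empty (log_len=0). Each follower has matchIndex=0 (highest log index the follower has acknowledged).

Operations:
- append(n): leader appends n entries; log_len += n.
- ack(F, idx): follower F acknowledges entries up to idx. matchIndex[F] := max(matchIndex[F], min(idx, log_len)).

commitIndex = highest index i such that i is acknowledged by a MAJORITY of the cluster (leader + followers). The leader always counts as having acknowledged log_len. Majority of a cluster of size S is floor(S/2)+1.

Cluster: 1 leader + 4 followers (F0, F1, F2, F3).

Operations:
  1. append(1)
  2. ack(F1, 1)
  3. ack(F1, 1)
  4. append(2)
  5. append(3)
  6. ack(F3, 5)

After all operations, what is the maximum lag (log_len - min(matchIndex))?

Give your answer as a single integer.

Op 1: append 1 -> log_len=1
Op 2: F1 acks idx 1 -> match: F0=0 F1=1 F2=0 F3=0; commitIndex=0
Op 3: F1 acks idx 1 -> match: F0=0 F1=1 F2=0 F3=0; commitIndex=0
Op 4: append 2 -> log_len=3
Op 5: append 3 -> log_len=6
Op 6: F3 acks idx 5 -> match: F0=0 F1=1 F2=0 F3=5; commitIndex=1

Answer: 6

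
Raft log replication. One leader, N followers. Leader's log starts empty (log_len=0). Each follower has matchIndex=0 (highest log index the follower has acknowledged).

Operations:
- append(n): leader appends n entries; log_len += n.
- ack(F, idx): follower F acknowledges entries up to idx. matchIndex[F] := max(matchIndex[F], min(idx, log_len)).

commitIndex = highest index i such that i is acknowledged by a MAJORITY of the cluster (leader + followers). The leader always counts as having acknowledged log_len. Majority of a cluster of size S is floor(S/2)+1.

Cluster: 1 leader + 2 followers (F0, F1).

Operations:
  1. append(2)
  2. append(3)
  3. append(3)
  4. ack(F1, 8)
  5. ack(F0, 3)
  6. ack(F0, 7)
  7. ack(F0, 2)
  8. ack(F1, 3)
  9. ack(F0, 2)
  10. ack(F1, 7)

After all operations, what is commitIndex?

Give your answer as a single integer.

Op 1: append 2 -> log_len=2
Op 2: append 3 -> log_len=5
Op 3: append 3 -> log_len=8
Op 4: F1 acks idx 8 -> match: F0=0 F1=8; commitIndex=8
Op 5: F0 acks idx 3 -> match: F0=3 F1=8; commitIndex=8
Op 6: F0 acks idx 7 -> match: F0=7 F1=8; commitIndex=8
Op 7: F0 acks idx 2 -> match: F0=7 F1=8; commitIndex=8
Op 8: F1 acks idx 3 -> match: F0=7 F1=8; commitIndex=8
Op 9: F0 acks idx 2 -> match: F0=7 F1=8; commitIndex=8
Op 10: F1 acks idx 7 -> match: F0=7 F1=8; commitIndex=8

Answer: 8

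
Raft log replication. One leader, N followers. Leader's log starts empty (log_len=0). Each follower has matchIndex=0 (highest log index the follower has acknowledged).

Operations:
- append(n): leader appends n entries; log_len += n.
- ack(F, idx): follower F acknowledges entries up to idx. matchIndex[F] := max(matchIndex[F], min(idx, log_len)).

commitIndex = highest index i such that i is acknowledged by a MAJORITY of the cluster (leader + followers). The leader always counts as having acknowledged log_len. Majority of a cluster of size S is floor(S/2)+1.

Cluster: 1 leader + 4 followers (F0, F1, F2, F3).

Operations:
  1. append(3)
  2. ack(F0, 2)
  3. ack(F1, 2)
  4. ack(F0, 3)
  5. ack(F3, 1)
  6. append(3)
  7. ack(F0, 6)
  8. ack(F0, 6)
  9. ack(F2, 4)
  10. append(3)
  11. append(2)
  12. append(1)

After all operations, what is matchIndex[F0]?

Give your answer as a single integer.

Answer: 6

Derivation:
Op 1: append 3 -> log_len=3
Op 2: F0 acks idx 2 -> match: F0=2 F1=0 F2=0 F3=0; commitIndex=0
Op 3: F1 acks idx 2 -> match: F0=2 F1=2 F2=0 F3=0; commitIndex=2
Op 4: F0 acks idx 3 -> match: F0=3 F1=2 F2=0 F3=0; commitIndex=2
Op 5: F3 acks idx 1 -> match: F0=3 F1=2 F2=0 F3=1; commitIndex=2
Op 6: append 3 -> log_len=6
Op 7: F0 acks idx 6 -> match: F0=6 F1=2 F2=0 F3=1; commitIndex=2
Op 8: F0 acks idx 6 -> match: F0=6 F1=2 F2=0 F3=1; commitIndex=2
Op 9: F2 acks idx 4 -> match: F0=6 F1=2 F2=4 F3=1; commitIndex=4
Op 10: append 3 -> log_len=9
Op 11: append 2 -> log_len=11
Op 12: append 1 -> log_len=12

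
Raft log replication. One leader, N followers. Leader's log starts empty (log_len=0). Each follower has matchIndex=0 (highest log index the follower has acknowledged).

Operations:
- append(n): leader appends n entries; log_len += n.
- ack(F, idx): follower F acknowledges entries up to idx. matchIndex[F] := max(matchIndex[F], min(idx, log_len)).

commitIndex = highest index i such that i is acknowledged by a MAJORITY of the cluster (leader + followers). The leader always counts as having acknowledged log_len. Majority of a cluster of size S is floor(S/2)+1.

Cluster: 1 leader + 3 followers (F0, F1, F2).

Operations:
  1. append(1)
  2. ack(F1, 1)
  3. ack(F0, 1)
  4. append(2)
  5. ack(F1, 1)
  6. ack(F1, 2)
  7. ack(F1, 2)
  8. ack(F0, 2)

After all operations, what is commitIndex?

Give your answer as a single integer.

Op 1: append 1 -> log_len=1
Op 2: F1 acks idx 1 -> match: F0=0 F1=1 F2=0; commitIndex=0
Op 3: F0 acks idx 1 -> match: F0=1 F1=1 F2=0; commitIndex=1
Op 4: append 2 -> log_len=3
Op 5: F1 acks idx 1 -> match: F0=1 F1=1 F2=0; commitIndex=1
Op 6: F1 acks idx 2 -> match: F0=1 F1=2 F2=0; commitIndex=1
Op 7: F1 acks idx 2 -> match: F0=1 F1=2 F2=0; commitIndex=1
Op 8: F0 acks idx 2 -> match: F0=2 F1=2 F2=0; commitIndex=2

Answer: 2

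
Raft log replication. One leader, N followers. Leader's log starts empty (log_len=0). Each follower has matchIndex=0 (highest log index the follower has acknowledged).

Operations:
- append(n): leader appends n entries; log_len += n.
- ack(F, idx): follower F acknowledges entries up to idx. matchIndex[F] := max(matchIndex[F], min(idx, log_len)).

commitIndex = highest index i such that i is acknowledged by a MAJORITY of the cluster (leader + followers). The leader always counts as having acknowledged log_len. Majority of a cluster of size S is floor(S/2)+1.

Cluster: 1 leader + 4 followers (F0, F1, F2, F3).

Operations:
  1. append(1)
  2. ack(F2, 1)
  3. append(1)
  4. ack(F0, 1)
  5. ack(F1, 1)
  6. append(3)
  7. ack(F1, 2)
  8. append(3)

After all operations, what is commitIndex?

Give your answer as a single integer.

Op 1: append 1 -> log_len=1
Op 2: F2 acks idx 1 -> match: F0=0 F1=0 F2=1 F3=0; commitIndex=0
Op 3: append 1 -> log_len=2
Op 4: F0 acks idx 1 -> match: F0=1 F1=0 F2=1 F3=0; commitIndex=1
Op 5: F1 acks idx 1 -> match: F0=1 F1=1 F2=1 F3=0; commitIndex=1
Op 6: append 3 -> log_len=5
Op 7: F1 acks idx 2 -> match: F0=1 F1=2 F2=1 F3=0; commitIndex=1
Op 8: append 3 -> log_len=8

Answer: 1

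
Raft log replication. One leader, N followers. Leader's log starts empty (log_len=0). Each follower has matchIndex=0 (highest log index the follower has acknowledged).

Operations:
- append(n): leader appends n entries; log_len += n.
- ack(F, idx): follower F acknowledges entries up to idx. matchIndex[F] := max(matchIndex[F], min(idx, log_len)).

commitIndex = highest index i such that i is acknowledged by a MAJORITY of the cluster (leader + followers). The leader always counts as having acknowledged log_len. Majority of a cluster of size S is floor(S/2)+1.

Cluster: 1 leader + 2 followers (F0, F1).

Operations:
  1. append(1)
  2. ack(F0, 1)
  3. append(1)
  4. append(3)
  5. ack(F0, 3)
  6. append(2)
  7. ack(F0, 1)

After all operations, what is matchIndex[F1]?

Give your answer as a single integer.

Op 1: append 1 -> log_len=1
Op 2: F0 acks idx 1 -> match: F0=1 F1=0; commitIndex=1
Op 3: append 1 -> log_len=2
Op 4: append 3 -> log_len=5
Op 5: F0 acks idx 3 -> match: F0=3 F1=0; commitIndex=3
Op 6: append 2 -> log_len=7
Op 7: F0 acks idx 1 -> match: F0=3 F1=0; commitIndex=3

Answer: 0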